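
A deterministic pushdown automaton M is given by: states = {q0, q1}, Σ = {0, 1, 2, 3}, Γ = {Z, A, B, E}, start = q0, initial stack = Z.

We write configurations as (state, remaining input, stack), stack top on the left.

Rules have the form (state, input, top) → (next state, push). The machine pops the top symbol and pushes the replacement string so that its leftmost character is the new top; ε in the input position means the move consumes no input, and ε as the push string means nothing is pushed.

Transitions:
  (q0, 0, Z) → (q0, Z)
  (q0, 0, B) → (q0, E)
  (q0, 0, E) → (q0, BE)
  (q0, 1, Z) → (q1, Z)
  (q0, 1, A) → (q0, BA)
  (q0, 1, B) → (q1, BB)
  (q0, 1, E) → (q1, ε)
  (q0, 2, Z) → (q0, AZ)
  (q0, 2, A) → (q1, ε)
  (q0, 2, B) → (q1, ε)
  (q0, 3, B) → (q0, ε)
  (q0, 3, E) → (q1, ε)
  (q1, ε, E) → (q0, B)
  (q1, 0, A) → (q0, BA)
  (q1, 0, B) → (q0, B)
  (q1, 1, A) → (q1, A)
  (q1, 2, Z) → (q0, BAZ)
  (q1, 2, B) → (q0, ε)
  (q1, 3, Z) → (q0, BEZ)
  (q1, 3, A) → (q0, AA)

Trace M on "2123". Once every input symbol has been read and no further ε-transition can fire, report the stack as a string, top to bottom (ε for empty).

(q0, 2123, Z)
  read 2, top Z: go to q0, push AZ → (q0, 123, AZ)
  read 1, top A: go to q0, push BA → (q0, 23, BAZ)
  read 2, top B: go to q1, push ε → (q1, 3, AZ)
  read 3, top A: go to q0, push AA → (q0, ε, AAZ)
All input consumed in state q0 with stack AAZ.

AAZ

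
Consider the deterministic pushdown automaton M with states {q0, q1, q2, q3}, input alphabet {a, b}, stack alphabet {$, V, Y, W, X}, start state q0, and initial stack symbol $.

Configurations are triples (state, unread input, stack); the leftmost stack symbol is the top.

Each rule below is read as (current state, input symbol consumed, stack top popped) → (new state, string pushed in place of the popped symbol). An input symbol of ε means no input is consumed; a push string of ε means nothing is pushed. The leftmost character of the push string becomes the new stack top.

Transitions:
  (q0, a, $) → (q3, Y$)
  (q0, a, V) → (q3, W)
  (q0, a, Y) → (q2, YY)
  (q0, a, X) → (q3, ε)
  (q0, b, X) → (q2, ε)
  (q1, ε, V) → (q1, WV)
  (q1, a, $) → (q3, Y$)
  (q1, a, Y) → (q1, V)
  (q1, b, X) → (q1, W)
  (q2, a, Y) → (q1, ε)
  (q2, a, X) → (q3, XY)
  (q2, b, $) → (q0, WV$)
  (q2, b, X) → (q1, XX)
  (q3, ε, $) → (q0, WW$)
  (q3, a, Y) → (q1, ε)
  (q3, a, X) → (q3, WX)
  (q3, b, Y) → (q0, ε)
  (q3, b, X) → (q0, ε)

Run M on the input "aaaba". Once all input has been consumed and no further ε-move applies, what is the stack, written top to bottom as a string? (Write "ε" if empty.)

(q0, aaaba, $)
  read a, top $: go to q3, push Y$ → (q3, aaba, Y$)
  read a, top Y: go to q1, push ε → (q1, aba, $)
  read a, top $: go to q3, push Y$ → (q3, ba, Y$)
  read b, top Y: go to q0, push ε → (q0, a, $)
  read a, top $: go to q3, push Y$ → (q3, ε, Y$)
All input consumed in state q3 with stack Y$.

Y$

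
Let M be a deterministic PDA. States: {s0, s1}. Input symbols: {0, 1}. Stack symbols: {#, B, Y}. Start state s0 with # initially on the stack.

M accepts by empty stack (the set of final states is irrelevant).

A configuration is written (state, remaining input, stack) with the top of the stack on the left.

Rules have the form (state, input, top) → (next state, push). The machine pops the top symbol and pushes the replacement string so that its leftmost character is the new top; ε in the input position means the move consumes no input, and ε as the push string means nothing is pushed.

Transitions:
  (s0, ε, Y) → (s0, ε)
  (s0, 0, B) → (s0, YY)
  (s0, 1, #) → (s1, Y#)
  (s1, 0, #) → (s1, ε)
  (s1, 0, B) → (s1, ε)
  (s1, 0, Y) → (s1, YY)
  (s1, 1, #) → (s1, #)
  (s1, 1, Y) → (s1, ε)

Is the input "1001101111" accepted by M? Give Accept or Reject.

(s0, 1001101111, #)
  read 1, top #: go to s1, push Y# → (s1, 001101111, Y#)
  read 0, top Y: go to s1, push YY → (s1, 01101111, YY#)
  read 0, top Y: go to s1, push YY → (s1, 1101111, YYY#)
  read 1, top Y: go to s1, push ε → (s1, 101111, YY#)
  read 1, top Y: go to s1, push ε → (s1, 01111, Y#)
  read 0, top Y: go to s1, push YY → (s1, 1111, YY#)
  read 1, top Y: go to s1, push ε → (s1, 111, Y#)
  read 1, top Y: go to s1, push ε → (s1, 11, #)
  read 1, top #: go to s1, push # → (s1, 1, #)
  read 1, top #: go to s1, push # → (s1, ε, #)
All input consumed; stack is #, not empty, and no further ε-move applies.

Reject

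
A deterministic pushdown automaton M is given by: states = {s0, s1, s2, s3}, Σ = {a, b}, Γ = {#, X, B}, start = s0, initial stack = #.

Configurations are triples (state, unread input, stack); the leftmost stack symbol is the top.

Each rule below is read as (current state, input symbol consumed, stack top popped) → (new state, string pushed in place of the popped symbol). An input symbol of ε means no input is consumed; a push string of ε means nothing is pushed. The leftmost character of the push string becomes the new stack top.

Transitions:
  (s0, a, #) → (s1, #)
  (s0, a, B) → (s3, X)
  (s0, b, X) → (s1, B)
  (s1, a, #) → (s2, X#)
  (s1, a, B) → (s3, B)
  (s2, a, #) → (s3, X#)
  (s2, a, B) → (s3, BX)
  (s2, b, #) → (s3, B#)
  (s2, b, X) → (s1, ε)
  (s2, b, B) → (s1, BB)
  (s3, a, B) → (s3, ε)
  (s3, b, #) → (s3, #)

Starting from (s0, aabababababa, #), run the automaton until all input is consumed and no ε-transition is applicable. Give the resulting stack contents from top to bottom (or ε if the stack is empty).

(s0, aabababababa, #)
  read a, top #: go to s1, push # → (s1, abababababa, #)
  read a, top #: go to s2, push X# → (s2, bababababa, X#)
  read b, top X: go to s1, push ε → (s1, ababababa, #)
  read a, top #: go to s2, push X# → (s2, babababa, X#)
  read b, top X: go to s1, push ε → (s1, abababa, #)
  read a, top #: go to s2, push X# → (s2, bababa, X#)
  read b, top X: go to s1, push ε → (s1, ababa, #)
  read a, top #: go to s2, push X# → (s2, baba, X#)
  read b, top X: go to s1, push ε → (s1, aba, #)
  read a, top #: go to s2, push X# → (s2, ba, X#)
  read b, top X: go to s1, push ε → (s1, a, #)
  read a, top #: go to s2, push X# → (s2, ε, X#)
All input consumed in state s2 with stack X#.

X#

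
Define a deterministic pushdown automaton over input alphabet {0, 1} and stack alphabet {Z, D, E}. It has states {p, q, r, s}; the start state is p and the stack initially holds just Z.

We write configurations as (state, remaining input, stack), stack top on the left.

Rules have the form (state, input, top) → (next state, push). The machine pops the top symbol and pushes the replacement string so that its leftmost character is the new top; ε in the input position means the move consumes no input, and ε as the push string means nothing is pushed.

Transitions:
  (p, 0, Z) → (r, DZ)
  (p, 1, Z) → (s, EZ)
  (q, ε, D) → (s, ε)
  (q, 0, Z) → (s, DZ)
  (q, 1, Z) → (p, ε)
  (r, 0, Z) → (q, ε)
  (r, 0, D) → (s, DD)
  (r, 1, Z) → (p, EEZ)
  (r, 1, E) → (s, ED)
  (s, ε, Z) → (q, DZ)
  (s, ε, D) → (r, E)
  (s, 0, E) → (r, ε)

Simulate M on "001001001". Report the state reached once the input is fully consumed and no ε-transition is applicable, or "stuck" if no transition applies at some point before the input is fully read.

s

(p, 001001001, Z)
  read 0, top Z: go to r, push DZ → (r, 01001001, DZ)
  read 0, top D: go to s, push DD → (s, 1001001, DDZ)
  ε-move, top D: go to r, push E → (r, 1001001, EDZ)
  read 1, top E: go to s, push ED → (s, 001001, EDDZ)
  read 0, top E: go to r, push ε → (r, 01001, DDZ)
  read 0, top D: go to s, push DD → (s, 1001, DDDZ)
  ε-move, top D: go to r, push E → (r, 1001, EDDZ)
  read 1, top E: go to s, push ED → (s, 001, EDDDZ)
  read 0, top E: go to r, push ε → (r, 01, DDDZ)
  read 0, top D: go to s, push DD → (s, 1, DDDDZ)
  ε-move, top D: go to r, push E → (r, 1, EDDDZ)
  read 1, top E: go to s, push ED → (s, ε, EDDDDZ)
All input consumed; M is in state s.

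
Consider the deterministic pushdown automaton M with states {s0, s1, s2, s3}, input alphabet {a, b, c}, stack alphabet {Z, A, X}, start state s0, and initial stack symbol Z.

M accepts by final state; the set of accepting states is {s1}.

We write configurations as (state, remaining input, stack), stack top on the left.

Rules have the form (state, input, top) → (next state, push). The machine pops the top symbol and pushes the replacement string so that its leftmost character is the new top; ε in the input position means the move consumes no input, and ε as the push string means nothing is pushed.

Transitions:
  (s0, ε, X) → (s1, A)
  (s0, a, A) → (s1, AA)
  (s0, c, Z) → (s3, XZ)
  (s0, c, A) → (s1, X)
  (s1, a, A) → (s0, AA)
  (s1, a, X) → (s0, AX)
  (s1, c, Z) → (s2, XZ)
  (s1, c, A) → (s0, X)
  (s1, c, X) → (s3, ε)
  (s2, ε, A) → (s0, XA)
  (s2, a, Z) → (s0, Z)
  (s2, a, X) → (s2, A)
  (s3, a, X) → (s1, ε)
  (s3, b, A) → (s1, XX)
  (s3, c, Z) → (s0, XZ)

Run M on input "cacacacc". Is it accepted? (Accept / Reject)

(s0, cacacacc, Z)
  read c, top Z: go to s3, push XZ → (s3, acacacc, XZ)
  read a, top X: go to s1, push ε → (s1, cacacc, Z)
  read c, top Z: go to s2, push XZ → (s2, acacc, XZ)
  read a, top X: go to s2, push A → (s2, cacc, AZ)
  ε-move, top A: go to s0, push XA → (s0, cacc, XAZ)
  ε-move, top X: go to s1, push A → (s1, cacc, AAZ)
  read c, top A: go to s0, push X → (s0, acc, XAZ)
  ε-move, top X: go to s1, push A → (s1, acc, AAZ)
  read a, top A: go to s0, push AA → (s0, cc, AAAZ)
  read c, top A: go to s1, push X → (s1, c, XAAZ)
  read c, top X: go to s3, push ε → (s3, ε, AAZ)
All input consumed; state s3 ∉ F and no further ε-move applies.

Reject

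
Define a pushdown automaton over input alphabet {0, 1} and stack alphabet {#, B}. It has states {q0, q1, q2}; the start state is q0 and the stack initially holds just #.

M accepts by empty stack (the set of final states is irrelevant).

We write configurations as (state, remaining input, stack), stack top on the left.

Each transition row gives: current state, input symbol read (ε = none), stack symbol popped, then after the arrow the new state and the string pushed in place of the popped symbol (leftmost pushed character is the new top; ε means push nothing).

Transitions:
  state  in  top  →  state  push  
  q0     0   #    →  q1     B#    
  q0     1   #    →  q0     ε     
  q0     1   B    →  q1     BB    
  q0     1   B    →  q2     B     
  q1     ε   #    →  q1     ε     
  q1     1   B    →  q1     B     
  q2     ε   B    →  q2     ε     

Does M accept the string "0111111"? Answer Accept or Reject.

Reject

No computation consumes all input and empties the stack.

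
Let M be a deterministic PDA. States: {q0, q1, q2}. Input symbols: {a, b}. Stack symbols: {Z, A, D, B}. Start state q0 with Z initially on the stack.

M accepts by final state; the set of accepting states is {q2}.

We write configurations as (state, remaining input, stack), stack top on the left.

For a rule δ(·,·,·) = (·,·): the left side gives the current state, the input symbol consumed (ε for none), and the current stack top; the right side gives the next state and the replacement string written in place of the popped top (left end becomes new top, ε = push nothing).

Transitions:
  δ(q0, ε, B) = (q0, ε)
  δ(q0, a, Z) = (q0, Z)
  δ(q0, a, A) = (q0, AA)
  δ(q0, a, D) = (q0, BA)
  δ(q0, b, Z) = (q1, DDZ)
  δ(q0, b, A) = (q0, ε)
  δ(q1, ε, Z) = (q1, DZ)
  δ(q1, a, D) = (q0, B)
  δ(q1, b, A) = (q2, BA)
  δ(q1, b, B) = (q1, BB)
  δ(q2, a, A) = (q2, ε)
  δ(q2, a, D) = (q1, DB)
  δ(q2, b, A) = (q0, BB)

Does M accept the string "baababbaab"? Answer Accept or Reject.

Reject

(q0, baababbaab, Z)
  read b, top Z: go to q1, push DDZ → (q1, aababbaab, DDZ)
  read a, top D: go to q0, push B → (q0, ababbaab, BDZ)
  ε-move, top B: go to q0, push ε → (q0, ababbaab, DZ)
  read a, top D: go to q0, push BA → (q0, babbaab, BAZ)
  ε-move, top B: go to q0, push ε → (q0, babbaab, AZ)
  read b, top A: go to q0, push ε → (q0, abbaab, Z)
  read a, top Z: go to q0, push Z → (q0, bbaab, Z)
  read b, top Z: go to q1, push DDZ → (q1, baab, DDZ)
No transition applies at (q1, baab, DDZ); input not fully consumed.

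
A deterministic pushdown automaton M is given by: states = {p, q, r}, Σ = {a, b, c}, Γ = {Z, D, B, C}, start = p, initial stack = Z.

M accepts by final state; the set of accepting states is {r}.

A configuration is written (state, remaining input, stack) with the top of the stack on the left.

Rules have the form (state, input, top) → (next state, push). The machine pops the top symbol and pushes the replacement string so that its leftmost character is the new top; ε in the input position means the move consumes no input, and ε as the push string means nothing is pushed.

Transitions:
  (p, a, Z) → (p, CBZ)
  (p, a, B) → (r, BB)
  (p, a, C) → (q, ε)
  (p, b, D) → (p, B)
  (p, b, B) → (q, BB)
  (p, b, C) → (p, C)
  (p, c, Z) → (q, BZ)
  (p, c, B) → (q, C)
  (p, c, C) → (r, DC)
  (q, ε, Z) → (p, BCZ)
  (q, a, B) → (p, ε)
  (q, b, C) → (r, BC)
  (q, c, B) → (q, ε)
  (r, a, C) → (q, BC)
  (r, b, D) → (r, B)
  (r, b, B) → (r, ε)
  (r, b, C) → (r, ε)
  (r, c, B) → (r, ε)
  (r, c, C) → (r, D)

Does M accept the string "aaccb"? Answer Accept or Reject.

(p, aaccb, Z)
  read a, top Z: go to p, push CBZ → (p, accb, CBZ)
  read a, top C: go to q, push ε → (q, ccb, BZ)
  read c, top B: go to q, push ε → (q, cb, Z)
  ε-move, top Z: go to p, push BCZ → (p, cb, BCZ)
  read c, top B: go to q, push C → (q, b, CCZ)
  read b, top C: go to r, push BC → (r, ε, BCCZ)
All input consumed; state r ∈ F.

Accept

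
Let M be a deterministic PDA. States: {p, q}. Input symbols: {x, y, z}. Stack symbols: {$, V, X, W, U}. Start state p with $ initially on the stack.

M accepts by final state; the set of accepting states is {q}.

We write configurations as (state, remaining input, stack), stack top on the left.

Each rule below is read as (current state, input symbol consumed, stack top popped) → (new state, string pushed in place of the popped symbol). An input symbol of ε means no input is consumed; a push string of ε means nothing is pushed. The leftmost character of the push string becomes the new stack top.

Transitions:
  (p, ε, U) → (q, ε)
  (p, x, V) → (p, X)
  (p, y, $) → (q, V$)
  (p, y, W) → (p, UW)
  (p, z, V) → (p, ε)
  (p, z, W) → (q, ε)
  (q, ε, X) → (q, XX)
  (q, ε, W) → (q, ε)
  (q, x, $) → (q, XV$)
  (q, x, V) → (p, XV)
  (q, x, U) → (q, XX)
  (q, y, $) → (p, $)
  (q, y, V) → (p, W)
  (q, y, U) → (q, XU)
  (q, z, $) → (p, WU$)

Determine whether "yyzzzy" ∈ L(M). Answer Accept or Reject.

(p, yyzzzy, $)
  read y, top $: go to q, push V$ → (q, yzzzy, V$)
  read y, top V: go to p, push W → (p, zzzy, W$)
  read z, top W: go to q, push ε → (q, zzy, $)
  read z, top $: go to p, push WU$ → (p, zy, WU$)
  read z, top W: go to q, push ε → (q, y, U$)
  read y, top U: go to q, push XU → (q, ε, XU$)
All input consumed; state q ∈ F.

Accept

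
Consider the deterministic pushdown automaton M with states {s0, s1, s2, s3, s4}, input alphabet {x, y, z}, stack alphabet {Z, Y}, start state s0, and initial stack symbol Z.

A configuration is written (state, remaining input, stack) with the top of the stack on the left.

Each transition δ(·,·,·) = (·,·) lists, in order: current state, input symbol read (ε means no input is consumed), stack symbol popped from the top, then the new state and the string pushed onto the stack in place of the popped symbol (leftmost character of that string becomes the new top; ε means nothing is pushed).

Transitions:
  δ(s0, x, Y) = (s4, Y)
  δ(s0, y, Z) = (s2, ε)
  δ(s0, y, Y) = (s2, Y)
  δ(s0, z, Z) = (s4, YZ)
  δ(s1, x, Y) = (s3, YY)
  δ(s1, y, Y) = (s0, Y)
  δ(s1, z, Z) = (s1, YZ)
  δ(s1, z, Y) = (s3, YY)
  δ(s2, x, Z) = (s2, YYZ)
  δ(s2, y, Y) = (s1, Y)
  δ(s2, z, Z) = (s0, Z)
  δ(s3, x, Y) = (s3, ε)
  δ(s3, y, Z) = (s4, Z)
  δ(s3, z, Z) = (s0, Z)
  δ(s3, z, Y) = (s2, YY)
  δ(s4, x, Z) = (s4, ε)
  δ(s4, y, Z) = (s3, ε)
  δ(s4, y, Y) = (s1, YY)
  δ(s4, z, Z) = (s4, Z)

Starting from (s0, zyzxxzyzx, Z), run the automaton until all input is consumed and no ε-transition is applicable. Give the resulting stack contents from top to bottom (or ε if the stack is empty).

YYZ

(s0, zyzxxzyzx, Z)
  read z, top Z: go to s4, push YZ → (s4, yzxxzyzx, YZ)
  read y, top Y: go to s1, push YY → (s1, zxxzyzx, YYZ)
  read z, top Y: go to s3, push YY → (s3, xxzyzx, YYYZ)
  read x, top Y: go to s3, push ε → (s3, xzyzx, YYZ)
  read x, top Y: go to s3, push ε → (s3, zyzx, YZ)
  read z, top Y: go to s2, push YY → (s2, yzx, YYZ)
  read y, top Y: go to s1, push Y → (s1, zx, YYZ)
  read z, top Y: go to s3, push YY → (s3, x, YYYZ)
  read x, top Y: go to s3, push ε → (s3, ε, YYZ)
All input consumed in state s3 with stack YYZ.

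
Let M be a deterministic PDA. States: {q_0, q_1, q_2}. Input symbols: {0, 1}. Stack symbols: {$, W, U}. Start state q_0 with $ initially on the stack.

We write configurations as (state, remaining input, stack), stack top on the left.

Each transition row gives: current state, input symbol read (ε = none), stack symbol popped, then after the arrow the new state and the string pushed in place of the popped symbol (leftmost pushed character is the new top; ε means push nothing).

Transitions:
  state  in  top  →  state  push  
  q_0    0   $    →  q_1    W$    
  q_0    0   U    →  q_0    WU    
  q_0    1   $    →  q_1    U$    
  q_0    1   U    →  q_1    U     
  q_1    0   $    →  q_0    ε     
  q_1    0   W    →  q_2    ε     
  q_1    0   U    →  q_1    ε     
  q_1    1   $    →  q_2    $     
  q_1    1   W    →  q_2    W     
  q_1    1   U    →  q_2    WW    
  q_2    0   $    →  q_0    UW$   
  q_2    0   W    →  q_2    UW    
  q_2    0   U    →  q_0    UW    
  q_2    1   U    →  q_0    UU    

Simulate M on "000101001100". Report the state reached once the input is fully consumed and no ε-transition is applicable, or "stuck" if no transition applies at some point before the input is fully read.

(q_0, 000101001100, $) ⊢ (q_1, 00101001100, W$) ⊢ (q_2, 0101001100, $) ⊢ (q_0, 101001100, UW$) ⊢ (q_1, 01001100, UW$) ⊢ (q_1, 1001100, W$) ⊢ (q_2, 001100, W$) ⊢ (q_2, 01100, UW$) ⊢ (q_0, 1100, UWW$) ⊢ (q_1, 100, UWW$) ⊢ (q_2, 00, WWWW$) ⊢ (q_2, 0, UWWWW$) ⊢ (q_0, ε, UWWWWW$)
All input consumed; M is in state q_0.

q_0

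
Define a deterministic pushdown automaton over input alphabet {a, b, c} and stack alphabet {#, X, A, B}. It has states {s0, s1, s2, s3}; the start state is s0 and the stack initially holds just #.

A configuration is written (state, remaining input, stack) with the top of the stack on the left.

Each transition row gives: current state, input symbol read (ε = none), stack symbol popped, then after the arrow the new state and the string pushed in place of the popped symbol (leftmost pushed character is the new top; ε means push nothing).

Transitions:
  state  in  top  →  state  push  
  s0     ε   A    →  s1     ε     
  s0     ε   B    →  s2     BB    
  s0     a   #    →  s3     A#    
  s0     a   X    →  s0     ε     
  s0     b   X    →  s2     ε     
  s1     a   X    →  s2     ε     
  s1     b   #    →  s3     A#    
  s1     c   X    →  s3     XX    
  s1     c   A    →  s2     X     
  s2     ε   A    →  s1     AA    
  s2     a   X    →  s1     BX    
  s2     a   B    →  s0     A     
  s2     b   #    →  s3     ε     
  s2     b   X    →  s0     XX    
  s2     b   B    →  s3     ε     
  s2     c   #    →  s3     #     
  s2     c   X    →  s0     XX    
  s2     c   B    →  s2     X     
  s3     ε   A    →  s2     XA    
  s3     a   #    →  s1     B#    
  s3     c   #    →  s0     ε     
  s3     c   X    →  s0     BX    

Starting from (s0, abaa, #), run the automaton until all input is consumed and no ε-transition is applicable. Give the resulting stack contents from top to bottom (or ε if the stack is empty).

(s0, abaa, #) ⊢ (s3, baa, A#) ⊢ (s2, baa, XA#) ⊢ (s0, aa, XXA#) ⊢ (s0, a, XA#) ⊢ (s0, ε, A#) ⊢ (s1, ε, #)
All input consumed in state s1 with stack #.

#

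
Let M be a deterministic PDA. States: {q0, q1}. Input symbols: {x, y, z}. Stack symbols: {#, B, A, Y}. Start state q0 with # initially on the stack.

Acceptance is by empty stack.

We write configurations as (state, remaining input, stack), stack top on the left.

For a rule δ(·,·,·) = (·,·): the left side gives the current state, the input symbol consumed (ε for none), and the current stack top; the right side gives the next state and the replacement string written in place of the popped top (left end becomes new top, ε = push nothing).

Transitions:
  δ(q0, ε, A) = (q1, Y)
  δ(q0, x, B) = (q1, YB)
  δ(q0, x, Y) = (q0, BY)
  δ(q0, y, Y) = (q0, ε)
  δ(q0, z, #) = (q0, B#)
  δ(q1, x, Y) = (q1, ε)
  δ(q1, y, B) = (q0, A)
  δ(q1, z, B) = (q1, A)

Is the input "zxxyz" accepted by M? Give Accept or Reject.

(q0, zxxyz, #)
  read z, top #: go to q0, push B# → (q0, xxyz, B#)
  read x, top B: go to q1, push YB → (q1, xyz, YB#)
  read x, top Y: go to q1, push ε → (q1, yz, B#)
  read y, top B: go to q0, push A → (q0, z, A#)
  ε-move, top A: go to q1, push Y → (q1, z, Y#)
No transition applies at (q1, z, Y#); input not fully consumed.

Reject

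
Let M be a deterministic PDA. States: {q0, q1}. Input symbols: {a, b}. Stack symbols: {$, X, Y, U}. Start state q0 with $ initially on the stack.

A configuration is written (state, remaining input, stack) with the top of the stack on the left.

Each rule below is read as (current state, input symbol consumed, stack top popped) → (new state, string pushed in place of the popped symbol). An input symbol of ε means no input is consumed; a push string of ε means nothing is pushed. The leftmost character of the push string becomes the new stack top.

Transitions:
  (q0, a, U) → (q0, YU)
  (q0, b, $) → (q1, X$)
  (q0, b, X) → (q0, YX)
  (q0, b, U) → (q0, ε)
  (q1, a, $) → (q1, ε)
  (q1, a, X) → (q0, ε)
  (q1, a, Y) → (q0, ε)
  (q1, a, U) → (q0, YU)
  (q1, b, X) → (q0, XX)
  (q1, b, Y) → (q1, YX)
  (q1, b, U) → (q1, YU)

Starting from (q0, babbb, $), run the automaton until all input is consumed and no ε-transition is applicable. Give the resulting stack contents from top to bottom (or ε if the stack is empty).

(q0, babbb, $)
  read b, top $: go to q1, push X$ → (q1, abbb, X$)
  read a, top X: go to q0, push ε → (q0, bbb, $)
  read b, top $: go to q1, push X$ → (q1, bb, X$)
  read b, top X: go to q0, push XX → (q0, b, XX$)
  read b, top X: go to q0, push YX → (q0, ε, YXX$)
All input consumed in state q0 with stack YXX$.

YXX$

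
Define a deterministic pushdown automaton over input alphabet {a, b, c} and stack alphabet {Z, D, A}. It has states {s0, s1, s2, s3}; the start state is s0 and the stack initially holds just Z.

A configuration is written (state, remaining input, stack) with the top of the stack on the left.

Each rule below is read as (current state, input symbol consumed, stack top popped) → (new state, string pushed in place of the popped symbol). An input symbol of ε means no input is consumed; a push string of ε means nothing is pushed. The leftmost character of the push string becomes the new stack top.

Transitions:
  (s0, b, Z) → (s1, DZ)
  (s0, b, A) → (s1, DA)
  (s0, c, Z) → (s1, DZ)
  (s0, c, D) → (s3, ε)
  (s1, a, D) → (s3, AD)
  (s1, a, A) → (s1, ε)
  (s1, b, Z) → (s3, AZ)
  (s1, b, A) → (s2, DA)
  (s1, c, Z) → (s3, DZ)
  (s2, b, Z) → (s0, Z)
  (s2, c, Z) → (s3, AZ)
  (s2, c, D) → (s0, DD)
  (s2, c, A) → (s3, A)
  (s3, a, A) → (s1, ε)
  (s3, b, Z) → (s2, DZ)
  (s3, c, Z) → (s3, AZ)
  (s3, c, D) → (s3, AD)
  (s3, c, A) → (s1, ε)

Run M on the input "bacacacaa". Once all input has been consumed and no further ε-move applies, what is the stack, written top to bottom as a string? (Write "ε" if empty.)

DZ

(s0, bacacacaa, Z)
  read b, top Z: go to s1, push DZ → (s1, acacacaa, DZ)
  read a, top D: go to s3, push AD → (s3, cacacaa, ADZ)
  read c, top A: go to s1, push ε → (s1, acacaa, DZ)
  read a, top D: go to s3, push AD → (s3, cacaa, ADZ)
  read c, top A: go to s1, push ε → (s1, acaa, DZ)
  read a, top D: go to s3, push AD → (s3, caa, ADZ)
  read c, top A: go to s1, push ε → (s1, aa, DZ)
  read a, top D: go to s3, push AD → (s3, a, ADZ)
  read a, top A: go to s1, push ε → (s1, ε, DZ)
All input consumed in state s1 with stack DZ.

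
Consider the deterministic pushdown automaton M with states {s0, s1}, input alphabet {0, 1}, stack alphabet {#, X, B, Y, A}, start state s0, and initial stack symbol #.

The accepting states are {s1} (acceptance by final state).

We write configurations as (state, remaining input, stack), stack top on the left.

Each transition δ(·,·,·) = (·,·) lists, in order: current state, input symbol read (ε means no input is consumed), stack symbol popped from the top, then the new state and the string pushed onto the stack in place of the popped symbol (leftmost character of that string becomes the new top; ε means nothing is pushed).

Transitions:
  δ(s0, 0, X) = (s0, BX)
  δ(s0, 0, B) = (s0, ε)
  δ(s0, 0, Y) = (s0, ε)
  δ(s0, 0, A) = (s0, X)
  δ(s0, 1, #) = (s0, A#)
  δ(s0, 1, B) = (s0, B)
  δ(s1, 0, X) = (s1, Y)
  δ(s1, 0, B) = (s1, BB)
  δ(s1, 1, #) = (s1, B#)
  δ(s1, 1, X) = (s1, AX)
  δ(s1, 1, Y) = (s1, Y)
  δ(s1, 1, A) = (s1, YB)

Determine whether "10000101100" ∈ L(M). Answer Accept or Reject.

(s0, 10000101100, #)
  read 1, top #: go to s0, push A# → (s0, 0000101100, A#)
  read 0, top A: go to s0, push X → (s0, 000101100, X#)
  read 0, top X: go to s0, push BX → (s0, 00101100, BX#)
  read 0, top B: go to s0, push ε → (s0, 0101100, X#)
  read 0, top X: go to s0, push BX → (s0, 101100, BX#)
  read 1, top B: go to s0, push B → (s0, 01100, BX#)
  read 0, top B: go to s0, push ε → (s0, 1100, X#)
No transition applies at (s0, 1100, X#); input not fully consumed.

Reject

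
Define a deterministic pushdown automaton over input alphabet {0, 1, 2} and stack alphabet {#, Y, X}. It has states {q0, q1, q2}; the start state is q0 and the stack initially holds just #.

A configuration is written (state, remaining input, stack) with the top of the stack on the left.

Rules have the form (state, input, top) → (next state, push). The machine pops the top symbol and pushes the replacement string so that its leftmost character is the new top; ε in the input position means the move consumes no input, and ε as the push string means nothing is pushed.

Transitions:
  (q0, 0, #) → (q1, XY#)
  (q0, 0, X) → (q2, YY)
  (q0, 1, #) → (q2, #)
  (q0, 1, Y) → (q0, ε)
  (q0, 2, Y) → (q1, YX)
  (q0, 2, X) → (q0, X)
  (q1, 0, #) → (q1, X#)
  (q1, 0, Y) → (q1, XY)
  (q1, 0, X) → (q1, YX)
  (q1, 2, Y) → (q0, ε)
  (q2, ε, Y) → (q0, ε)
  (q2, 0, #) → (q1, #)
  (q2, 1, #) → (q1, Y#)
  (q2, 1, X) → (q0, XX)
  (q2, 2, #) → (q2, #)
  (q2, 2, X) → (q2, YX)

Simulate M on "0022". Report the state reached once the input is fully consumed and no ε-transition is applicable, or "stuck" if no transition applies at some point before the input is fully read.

(q0, 0022, #)
  read 0, top #: go to q1, push XY# → (q1, 022, XY#)
  read 0, top X: go to q1, push YX → (q1, 22, YXY#)
  read 2, top Y: go to q0, push ε → (q0, 2, XY#)
  read 2, top X: go to q0, push X → (q0, ε, XY#)
All input consumed; M is in state q0.

q0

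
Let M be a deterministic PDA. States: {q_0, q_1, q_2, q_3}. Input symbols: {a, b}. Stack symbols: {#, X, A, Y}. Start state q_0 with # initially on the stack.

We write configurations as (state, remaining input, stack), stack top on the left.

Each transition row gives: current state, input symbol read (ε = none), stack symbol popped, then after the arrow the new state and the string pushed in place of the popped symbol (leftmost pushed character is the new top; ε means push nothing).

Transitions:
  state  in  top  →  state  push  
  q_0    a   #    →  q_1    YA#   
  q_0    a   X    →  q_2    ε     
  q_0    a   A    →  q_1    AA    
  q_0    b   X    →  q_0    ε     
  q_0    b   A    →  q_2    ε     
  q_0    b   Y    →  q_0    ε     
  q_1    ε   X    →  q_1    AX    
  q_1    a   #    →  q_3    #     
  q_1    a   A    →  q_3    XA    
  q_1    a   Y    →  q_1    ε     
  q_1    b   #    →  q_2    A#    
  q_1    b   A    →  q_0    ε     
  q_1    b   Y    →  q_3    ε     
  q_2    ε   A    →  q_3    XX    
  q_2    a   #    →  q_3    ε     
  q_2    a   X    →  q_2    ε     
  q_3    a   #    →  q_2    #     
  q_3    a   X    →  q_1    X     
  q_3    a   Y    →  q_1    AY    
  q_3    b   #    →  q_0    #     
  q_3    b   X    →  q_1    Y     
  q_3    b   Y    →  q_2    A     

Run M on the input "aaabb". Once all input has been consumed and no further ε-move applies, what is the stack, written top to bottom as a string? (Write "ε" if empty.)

(q_0, aaabb, #)
  read a, top #: go to q_1, push YA# → (q_1, aabb, YA#)
  read a, top Y: go to q_1, push ε → (q_1, abb, A#)
  read a, top A: go to q_3, push XA → (q_3, bb, XA#)
  read b, top X: go to q_1, push Y → (q_1, b, YA#)
  read b, top Y: go to q_3, push ε → (q_3, ε, A#)
All input consumed in state q_3 with stack A#.

A#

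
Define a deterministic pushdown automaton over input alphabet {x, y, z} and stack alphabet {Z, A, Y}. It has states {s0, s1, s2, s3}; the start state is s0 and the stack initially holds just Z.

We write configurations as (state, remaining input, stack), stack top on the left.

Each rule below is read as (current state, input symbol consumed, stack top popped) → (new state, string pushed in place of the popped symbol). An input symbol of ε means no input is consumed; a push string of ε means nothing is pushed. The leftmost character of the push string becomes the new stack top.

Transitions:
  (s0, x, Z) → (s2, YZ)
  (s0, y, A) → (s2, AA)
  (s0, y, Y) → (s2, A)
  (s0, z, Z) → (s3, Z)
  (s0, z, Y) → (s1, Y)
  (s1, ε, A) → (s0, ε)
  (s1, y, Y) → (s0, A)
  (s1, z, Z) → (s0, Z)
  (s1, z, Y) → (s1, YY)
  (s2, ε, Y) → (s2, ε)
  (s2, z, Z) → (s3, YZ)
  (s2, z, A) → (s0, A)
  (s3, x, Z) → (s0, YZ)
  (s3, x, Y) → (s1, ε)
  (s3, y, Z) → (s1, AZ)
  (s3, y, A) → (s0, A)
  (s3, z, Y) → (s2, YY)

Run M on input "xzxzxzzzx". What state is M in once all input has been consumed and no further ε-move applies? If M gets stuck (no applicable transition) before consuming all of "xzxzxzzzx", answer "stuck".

(s0, xzxzxzzzx, Z) ⊢ (s2, zxzxzzzx, YZ) ⊢ (s2, zxzxzzzx, Z) ⊢ (s3, xzxzzzx, YZ) ⊢ (s1, zxzzzx, Z) ⊢ (s0, xzzzx, Z) ⊢ (s2, zzzx, YZ) ⊢ (s2, zzzx, Z) ⊢ (s3, zzx, YZ) ⊢ (s2, zx, YYZ) ⊢ (s2, zx, YZ) ⊢ (s2, zx, Z) ⊢ (s3, x, YZ) ⊢ (s1, ε, Z)
All input consumed; M is in state s1.

s1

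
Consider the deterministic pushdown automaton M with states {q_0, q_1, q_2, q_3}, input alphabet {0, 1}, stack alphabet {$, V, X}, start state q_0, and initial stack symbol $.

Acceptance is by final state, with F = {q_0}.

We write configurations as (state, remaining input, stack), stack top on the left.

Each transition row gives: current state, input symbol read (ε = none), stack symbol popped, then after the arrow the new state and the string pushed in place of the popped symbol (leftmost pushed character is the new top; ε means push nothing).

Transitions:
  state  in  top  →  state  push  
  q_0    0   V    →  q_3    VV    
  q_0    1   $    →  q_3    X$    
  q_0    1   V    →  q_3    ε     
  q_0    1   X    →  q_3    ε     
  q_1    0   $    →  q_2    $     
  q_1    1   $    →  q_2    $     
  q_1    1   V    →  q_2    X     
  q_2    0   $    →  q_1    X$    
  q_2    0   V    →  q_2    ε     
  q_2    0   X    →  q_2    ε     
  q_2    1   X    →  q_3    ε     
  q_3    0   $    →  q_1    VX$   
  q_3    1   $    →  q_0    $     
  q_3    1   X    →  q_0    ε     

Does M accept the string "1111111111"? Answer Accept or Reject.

Accept

(q_0, 1111111111, $)
  read 1, top $: go to q_3, push X$ → (q_3, 111111111, X$)
  read 1, top X: go to q_0, push ε → (q_0, 11111111, $)
  read 1, top $: go to q_3, push X$ → (q_3, 1111111, X$)
  read 1, top X: go to q_0, push ε → (q_0, 111111, $)
  read 1, top $: go to q_3, push X$ → (q_3, 11111, X$)
  read 1, top X: go to q_0, push ε → (q_0, 1111, $)
  read 1, top $: go to q_3, push X$ → (q_3, 111, X$)
  read 1, top X: go to q_0, push ε → (q_0, 11, $)
  read 1, top $: go to q_3, push X$ → (q_3, 1, X$)
  read 1, top X: go to q_0, push ε → (q_0, ε, $)
All input consumed; state q_0 ∈ F.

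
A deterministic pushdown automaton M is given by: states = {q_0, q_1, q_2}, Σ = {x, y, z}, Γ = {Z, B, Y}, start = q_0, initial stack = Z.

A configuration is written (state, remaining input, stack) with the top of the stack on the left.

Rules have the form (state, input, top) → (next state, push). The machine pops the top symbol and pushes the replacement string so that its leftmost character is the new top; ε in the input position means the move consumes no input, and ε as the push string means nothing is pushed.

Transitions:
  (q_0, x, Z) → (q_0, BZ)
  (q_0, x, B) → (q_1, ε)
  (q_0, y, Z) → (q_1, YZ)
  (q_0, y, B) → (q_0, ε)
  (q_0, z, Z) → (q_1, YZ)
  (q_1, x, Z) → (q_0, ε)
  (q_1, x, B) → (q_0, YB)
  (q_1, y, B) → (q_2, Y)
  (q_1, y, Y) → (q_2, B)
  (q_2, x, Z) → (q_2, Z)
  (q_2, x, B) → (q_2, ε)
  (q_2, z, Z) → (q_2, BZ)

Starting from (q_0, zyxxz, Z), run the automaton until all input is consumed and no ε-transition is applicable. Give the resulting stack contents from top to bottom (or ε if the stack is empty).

BZ

(q_0, zyxxz, Z)
  read z, top Z: go to q_1, push YZ → (q_1, yxxz, YZ)
  read y, top Y: go to q_2, push B → (q_2, xxz, BZ)
  read x, top B: go to q_2, push ε → (q_2, xz, Z)
  read x, top Z: go to q_2, push Z → (q_2, z, Z)
  read z, top Z: go to q_2, push BZ → (q_2, ε, BZ)
All input consumed in state q_2 with stack BZ.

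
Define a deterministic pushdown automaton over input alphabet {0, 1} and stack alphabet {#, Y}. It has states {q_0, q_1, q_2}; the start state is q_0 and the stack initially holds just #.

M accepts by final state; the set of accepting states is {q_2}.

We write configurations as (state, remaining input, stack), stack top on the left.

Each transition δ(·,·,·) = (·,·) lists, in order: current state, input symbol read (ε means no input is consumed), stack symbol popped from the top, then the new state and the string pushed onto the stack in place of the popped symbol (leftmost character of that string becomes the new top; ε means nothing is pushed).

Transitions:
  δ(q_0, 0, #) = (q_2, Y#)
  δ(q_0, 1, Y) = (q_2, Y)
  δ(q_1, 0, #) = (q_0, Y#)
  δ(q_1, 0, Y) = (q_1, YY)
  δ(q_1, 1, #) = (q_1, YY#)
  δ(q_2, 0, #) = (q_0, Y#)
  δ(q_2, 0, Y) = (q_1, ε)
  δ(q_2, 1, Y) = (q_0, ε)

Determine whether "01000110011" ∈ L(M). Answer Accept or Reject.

(q_0, 01000110011, #) ⊢ (q_2, 1000110011, Y#) ⊢ (q_0, 000110011, #) ⊢ (q_2, 00110011, Y#) ⊢ (q_1, 0110011, #) ⊢ (q_0, 110011, Y#) ⊢ (q_2, 10011, Y#) ⊢ (q_0, 0011, #) ⊢ (q_2, 011, Y#) ⊢ (q_1, 11, #) ⊢ (q_1, 1, YY#)
No transition applies at (q_1, 1, YY#); input not fully consumed.

Reject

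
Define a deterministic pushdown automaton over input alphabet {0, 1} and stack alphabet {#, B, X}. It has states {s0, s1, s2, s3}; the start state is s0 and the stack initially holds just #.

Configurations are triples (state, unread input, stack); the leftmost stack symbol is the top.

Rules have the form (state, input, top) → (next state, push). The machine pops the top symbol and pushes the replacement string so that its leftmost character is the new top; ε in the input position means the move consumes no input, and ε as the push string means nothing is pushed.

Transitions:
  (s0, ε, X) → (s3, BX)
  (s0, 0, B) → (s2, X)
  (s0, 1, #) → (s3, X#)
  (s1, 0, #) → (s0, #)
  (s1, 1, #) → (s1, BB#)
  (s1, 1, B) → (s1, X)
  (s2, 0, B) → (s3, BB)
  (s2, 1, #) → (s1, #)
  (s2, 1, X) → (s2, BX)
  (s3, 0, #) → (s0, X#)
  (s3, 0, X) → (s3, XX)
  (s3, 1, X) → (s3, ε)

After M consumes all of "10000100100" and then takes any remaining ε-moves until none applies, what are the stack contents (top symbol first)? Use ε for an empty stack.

(s0, 10000100100, #)
  read 1, top #: go to s3, push X# → (s3, 0000100100, X#)
  read 0, top X: go to s3, push XX → (s3, 000100100, XX#)
  read 0, top X: go to s3, push XX → (s3, 00100100, XXX#)
  read 0, top X: go to s3, push XX → (s3, 0100100, XXXX#)
  read 0, top X: go to s3, push XX → (s3, 100100, XXXXX#)
  read 1, top X: go to s3, push ε → (s3, 00100, XXXX#)
  read 0, top X: go to s3, push XX → (s3, 0100, XXXXX#)
  read 0, top X: go to s3, push XX → (s3, 100, XXXXXX#)
  read 1, top X: go to s3, push ε → (s3, 00, XXXXX#)
  read 0, top X: go to s3, push XX → (s3, 0, XXXXXX#)
  read 0, top X: go to s3, push XX → (s3, ε, XXXXXXX#)
All input consumed in state s3 with stack XXXXXXX#.

XXXXXXX#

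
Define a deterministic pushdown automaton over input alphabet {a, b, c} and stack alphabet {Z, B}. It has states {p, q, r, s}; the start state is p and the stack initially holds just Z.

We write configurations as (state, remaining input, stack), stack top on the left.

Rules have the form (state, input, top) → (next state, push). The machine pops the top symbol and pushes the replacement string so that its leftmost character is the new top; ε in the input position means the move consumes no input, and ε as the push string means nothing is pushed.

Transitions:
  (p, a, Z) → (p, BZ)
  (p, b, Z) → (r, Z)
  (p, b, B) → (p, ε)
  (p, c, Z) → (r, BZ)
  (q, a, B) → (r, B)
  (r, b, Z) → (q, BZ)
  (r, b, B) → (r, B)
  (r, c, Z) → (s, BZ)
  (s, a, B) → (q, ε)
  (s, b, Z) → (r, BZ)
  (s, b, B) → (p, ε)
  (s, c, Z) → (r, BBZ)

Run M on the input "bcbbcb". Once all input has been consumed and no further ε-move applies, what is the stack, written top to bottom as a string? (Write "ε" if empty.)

Z

(p, bcbbcb, Z) ⊢ (r, cbbcb, Z) ⊢ (s, bbcb, BZ) ⊢ (p, bcb, Z) ⊢ (r, cb, Z) ⊢ (s, b, BZ) ⊢ (p, ε, Z)
All input consumed in state p with stack Z.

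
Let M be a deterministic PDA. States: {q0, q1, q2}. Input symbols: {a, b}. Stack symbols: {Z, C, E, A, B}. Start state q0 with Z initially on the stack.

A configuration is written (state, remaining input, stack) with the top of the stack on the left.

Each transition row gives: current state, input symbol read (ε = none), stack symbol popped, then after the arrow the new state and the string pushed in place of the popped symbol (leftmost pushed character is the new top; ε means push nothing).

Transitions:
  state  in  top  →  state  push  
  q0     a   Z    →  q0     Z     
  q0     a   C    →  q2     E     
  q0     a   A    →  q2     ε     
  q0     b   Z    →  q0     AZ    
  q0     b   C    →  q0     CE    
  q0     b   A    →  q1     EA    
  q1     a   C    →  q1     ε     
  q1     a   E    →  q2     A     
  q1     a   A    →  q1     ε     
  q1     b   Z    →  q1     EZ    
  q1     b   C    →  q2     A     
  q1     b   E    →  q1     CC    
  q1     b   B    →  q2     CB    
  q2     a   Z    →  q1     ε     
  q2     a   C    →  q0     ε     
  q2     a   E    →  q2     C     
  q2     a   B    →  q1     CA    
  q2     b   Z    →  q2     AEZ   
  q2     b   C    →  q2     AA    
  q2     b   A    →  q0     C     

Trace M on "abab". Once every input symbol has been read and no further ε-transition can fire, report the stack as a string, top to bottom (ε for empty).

AEZ

(q0, abab, Z)
  read a, top Z: go to q0, push Z → (q0, bab, Z)
  read b, top Z: go to q0, push AZ → (q0, ab, AZ)
  read a, top A: go to q2, push ε → (q2, b, Z)
  read b, top Z: go to q2, push AEZ → (q2, ε, AEZ)
All input consumed in state q2 with stack AEZ.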